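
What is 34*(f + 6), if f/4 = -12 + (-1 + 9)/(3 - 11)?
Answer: -1564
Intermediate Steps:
f = -52 (f = 4*(-12 + (-1 + 9)/(3 - 11)) = 4*(-12 + 8/(-8)) = 4*(-12 + 8*(-1/8)) = 4*(-12 - 1) = 4*(-13) = -52)
34*(f + 6) = 34*(-52 + 6) = 34*(-46) = -1564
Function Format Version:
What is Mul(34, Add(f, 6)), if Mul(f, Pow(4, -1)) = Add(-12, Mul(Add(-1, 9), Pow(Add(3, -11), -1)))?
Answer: -1564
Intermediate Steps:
f = -52 (f = Mul(4, Add(-12, Mul(Add(-1, 9), Pow(Add(3, -11), -1)))) = Mul(4, Add(-12, Mul(8, Pow(-8, -1)))) = Mul(4, Add(-12, Mul(8, Rational(-1, 8)))) = Mul(4, Add(-12, -1)) = Mul(4, -13) = -52)
Mul(34, Add(f, 6)) = Mul(34, Add(-52, 6)) = Mul(34, -46) = -1564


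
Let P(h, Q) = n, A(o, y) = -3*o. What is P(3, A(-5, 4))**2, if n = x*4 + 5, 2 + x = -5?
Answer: 529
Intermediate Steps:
x = -7 (x = -2 - 5 = -7)
n = -23 (n = -7*4 + 5 = -28 + 5 = -23)
P(h, Q) = -23
P(3, A(-5, 4))**2 = (-23)**2 = 529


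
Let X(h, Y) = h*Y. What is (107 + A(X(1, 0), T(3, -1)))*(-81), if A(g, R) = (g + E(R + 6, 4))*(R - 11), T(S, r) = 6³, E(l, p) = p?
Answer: -75087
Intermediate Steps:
T(S, r) = 216
X(h, Y) = Y*h
A(g, R) = (-11 + R)*(4 + g) (A(g, R) = (g + 4)*(R - 11) = (4 + g)*(-11 + R) = (-11 + R)*(4 + g))
(107 + A(X(1, 0), T(3, -1)))*(-81) = (107 + (-44 - 0 + 4*216 + 216*(0*1)))*(-81) = (107 + (-44 - 11*0 + 864 + 216*0))*(-81) = (107 + (-44 + 0 + 864 + 0))*(-81) = (107 + 820)*(-81) = 927*(-81) = -75087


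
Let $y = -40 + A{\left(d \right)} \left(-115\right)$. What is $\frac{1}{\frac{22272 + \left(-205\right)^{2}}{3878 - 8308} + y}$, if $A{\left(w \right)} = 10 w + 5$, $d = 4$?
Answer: $- \frac{4430}{23166747} \approx -0.00019122$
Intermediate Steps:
$A{\left(w \right)} = 5 + 10 w$
$y = -5215$ ($y = -40 + \left(5 + 10 \cdot 4\right) \left(-115\right) = -40 + \left(5 + 40\right) \left(-115\right) = -40 + 45 \left(-115\right) = -40 - 5175 = -5215$)
$\frac{1}{\frac{22272 + \left(-205\right)^{2}}{3878 - 8308} + y} = \frac{1}{\frac{22272 + \left(-205\right)^{2}}{3878 - 8308} - 5215} = \frac{1}{\frac{22272 + 42025}{-4430} - 5215} = \frac{1}{64297 \left(- \frac{1}{4430}\right) - 5215} = \frac{1}{- \frac{64297}{4430} - 5215} = \frac{1}{- \frac{23166747}{4430}} = - \frac{4430}{23166747}$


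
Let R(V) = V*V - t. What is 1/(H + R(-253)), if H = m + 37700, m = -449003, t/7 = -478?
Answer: -1/343948 ≈ -2.9074e-6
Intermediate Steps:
t = -3346 (t = 7*(-478) = -3346)
H = -411303 (H = -449003 + 37700 = -411303)
R(V) = 3346 + V² (R(V) = V*V - 1*(-3346) = V² + 3346 = 3346 + V²)
1/(H + R(-253)) = 1/(-411303 + (3346 + (-253)²)) = 1/(-411303 + (3346 + 64009)) = 1/(-411303 + 67355) = 1/(-343948) = -1/343948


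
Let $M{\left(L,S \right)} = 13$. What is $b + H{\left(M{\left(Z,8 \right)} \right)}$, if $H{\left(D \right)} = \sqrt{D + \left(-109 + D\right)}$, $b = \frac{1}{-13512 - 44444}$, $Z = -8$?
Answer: $- \frac{1}{57956} + i \sqrt{83} \approx -1.7254 \cdot 10^{-5} + 9.1104 i$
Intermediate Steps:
$b = - \frac{1}{57956}$ ($b = \frac{1}{-57956} = - \frac{1}{57956} \approx -1.7254 \cdot 10^{-5}$)
$H{\left(D \right)} = \sqrt{-109 + 2 D}$
$b + H{\left(M{\left(Z,8 \right)} \right)} = - \frac{1}{57956} + \sqrt{-109 + 2 \cdot 13} = - \frac{1}{57956} + \sqrt{-109 + 26} = - \frac{1}{57956} + \sqrt{-83} = - \frac{1}{57956} + i \sqrt{83}$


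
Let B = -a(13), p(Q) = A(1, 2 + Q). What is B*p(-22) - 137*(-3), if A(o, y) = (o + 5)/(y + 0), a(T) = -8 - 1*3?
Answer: 4077/10 ≈ 407.70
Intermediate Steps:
a(T) = -11 (a(T) = -8 - 3 = -11)
A(o, y) = (5 + o)/y
p(Q) = 6/(2 + Q) (p(Q) = (5 + 1)/(2 + Q) = 6/(2 + Q))
B = 11 (B = -1*(-11) = 11)
B*p(-22) - 137*(-3) = 11*(6/(2 - 22)) - 137*(-3) = 11*(6/(-20)) + 411 = 11*(6*(-1/20)) + 411 = 11*(-3/10) + 411 = -33/10 + 411 = 4077/10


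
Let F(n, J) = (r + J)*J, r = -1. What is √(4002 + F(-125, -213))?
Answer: 4*√3099 ≈ 222.67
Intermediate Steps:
F(n, J) = J*(-1 + J) (F(n, J) = (-1 + J)*J = J*(-1 + J))
√(4002 + F(-125, -213)) = √(4002 - 213*(-1 - 213)) = √(4002 - 213*(-214)) = √(4002 + 45582) = √49584 = 4*√3099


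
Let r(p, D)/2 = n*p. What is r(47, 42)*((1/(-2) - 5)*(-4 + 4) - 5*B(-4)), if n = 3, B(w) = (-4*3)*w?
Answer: -67680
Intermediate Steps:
B(w) = -12*w
r(p, D) = 6*p (r(p, D) = 2*(3*p) = 6*p)
r(47, 42)*((1/(-2) - 5)*(-4 + 4) - 5*B(-4)) = (6*47)*((1/(-2) - 5)*(-4 + 4) - (-60)*(-4)) = 282*((-1/2 - 5)*0 - 5*48) = 282*(-11/2*0 - 240) = 282*(0 - 240) = 282*(-240) = -67680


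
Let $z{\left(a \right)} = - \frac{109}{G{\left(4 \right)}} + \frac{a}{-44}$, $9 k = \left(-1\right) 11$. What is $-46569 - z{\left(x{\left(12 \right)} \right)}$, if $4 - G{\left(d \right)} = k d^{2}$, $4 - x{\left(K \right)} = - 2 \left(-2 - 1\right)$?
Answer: $- \frac{108588223}{2332} \approx -46564.0$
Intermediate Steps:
$k = - \frac{11}{9}$ ($k = \frac{\left(-1\right) 11}{9} = \frac{1}{9} \left(-11\right) = - \frac{11}{9} \approx -1.2222$)
$x{\left(K \right)} = -2$ ($x{\left(K \right)} = 4 - - 2 \left(-2 - 1\right) = 4 - \left(-2\right) \left(-3\right) = 4 - 6 = -2$)
$G{\left(d \right)} = 4 + \frac{11 d^{2}}{9}$ ($G{\left(d \right)} = 4 - - \frac{11 d^{2}}{9} = 4 + \frac{11 d^{2}}{9}$)
$z{\left(a \right)} = - \frac{981}{212} - \frac{a}{44}$ ($z{\left(a \right)} = - \frac{109}{4 + \frac{11 \cdot 4^{2}}{9}} + \frac{a}{-44} = - \frac{109}{4 + \frac{11}{9} \cdot 16} + a \left(- \frac{1}{44}\right) = - \frac{109}{4 + \frac{176}{9}} - \frac{a}{44} = - \frac{109}{\frac{212}{9}} - \frac{a}{44} = \left(-109\right) \frac{9}{212} - \frac{a}{44} = - \frac{981}{212} - \frac{a}{44}$)
$-46569 - z{\left(x{\left(12 \right)} \right)} = -46569 - \left(- \frac{981}{212} - - \frac{1}{22}\right) = -46569 - \left(- \frac{981}{212} + \frac{1}{22}\right) = -46569 - - \frac{10685}{2332} = -46569 + \frac{10685}{2332} = - \frac{108588223}{2332}$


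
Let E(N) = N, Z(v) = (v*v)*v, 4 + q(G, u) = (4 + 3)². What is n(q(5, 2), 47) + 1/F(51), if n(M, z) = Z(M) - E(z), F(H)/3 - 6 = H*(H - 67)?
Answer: 221319539/2430 ≈ 91078.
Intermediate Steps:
q(G, u) = 45 (q(G, u) = -4 + (4 + 3)² = -4 + 7² = -4 + 49 = 45)
F(H) = 18 + 3*H*(-67 + H) (F(H) = 18 + 3*(H*(H - 67)) = 18 + 3*(H*(-67 + H)) = 18 + 3*H*(-67 + H))
Z(v) = v³ (Z(v) = v²*v = v³)
n(M, z) = M³ - z
n(q(5, 2), 47) + 1/F(51) = (45³ - 1*47) + 1/(18 - 201*51 + 3*51²) = (91125 - 47) + 1/(18 - 10251 + 3*2601) = 91078 + 1/(18 - 10251 + 7803) = 91078 + 1/(-2430) = 91078 - 1/2430 = 221319539/2430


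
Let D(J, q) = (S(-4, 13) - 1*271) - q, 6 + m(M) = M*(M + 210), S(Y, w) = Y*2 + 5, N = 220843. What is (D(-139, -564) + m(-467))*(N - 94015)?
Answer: 15257788884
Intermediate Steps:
S(Y, w) = 5 + 2*Y (S(Y, w) = 2*Y + 5 = 5 + 2*Y)
m(M) = -6 + M*(210 + M) (m(M) = -6 + M*(M + 210) = -6 + M*(210 + M))
D(J, q) = -274 - q (D(J, q) = ((5 + 2*(-4)) - 1*271) - q = ((5 - 8) - 271) - q = (-3 - 271) - q = -274 - q)
(D(-139, -564) + m(-467))*(N - 94015) = ((-274 - 1*(-564)) + (-6 + (-467)**2 + 210*(-467)))*(220843 - 94015) = ((-274 + 564) + (-6 + 218089 - 98070))*126828 = (290 + 120013)*126828 = 120303*126828 = 15257788884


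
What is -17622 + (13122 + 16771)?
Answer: 12271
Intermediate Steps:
-17622 + (13122 + 16771) = -17622 + 29893 = 12271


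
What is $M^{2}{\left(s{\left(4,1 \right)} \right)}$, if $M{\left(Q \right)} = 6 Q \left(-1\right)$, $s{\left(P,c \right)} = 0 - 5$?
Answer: $900$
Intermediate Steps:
$s{\left(P,c \right)} = -5$
$M{\left(Q \right)} = - 6 Q$
$M^{2}{\left(s{\left(4,1 \right)} \right)} = \left(\left(-6\right) \left(-5\right)\right)^{2} = 30^{2} = 900$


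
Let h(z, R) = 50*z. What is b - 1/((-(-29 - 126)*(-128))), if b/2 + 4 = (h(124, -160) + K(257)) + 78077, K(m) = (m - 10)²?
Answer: 5764789761/19840 ≈ 2.9056e+5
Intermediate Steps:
K(m) = (-10 + m)²
b = 290564 (b = -8 + 2*((50*124 + (-10 + 257)²) + 78077) = -8 + 2*((6200 + 247²) + 78077) = -8 + 2*((6200 + 61009) + 78077) = -8 + 2*(67209 + 78077) = -8 + 2*145286 = -8 + 290572 = 290564)
b - 1/((-(-29 - 126)*(-128))) = 290564 - 1/((-(-29 - 126)*(-128))) = 290564 - 1/((-(-155)*(-128))) = 290564 - 1/((-1*19840)) = 290564 - 1/(-19840) = 290564 - 1*(-1/19840) = 290564 + 1/19840 = 5764789761/19840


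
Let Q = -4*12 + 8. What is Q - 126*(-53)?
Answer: 6638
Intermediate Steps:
Q = -40 (Q = -48 + 8 = -40)
Q - 126*(-53) = -40 - 126*(-53) = -40 + 6678 = 6638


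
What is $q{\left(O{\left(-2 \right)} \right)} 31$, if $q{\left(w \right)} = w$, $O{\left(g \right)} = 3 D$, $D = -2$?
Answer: $-186$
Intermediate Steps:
$O{\left(g \right)} = -6$ ($O{\left(g \right)} = 3 \left(-2\right) = -6$)
$q{\left(O{\left(-2 \right)} \right)} 31 = \left(-6\right) 31 = -186$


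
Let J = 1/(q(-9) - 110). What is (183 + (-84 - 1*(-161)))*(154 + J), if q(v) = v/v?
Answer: 4364100/109 ≈ 40038.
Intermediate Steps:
q(v) = 1
J = -1/109 (J = 1/(1 - 110) = 1/(-109) = -1/109 ≈ -0.0091743)
(183 + (-84 - 1*(-161)))*(154 + J) = (183 + (-84 - 1*(-161)))*(154 - 1/109) = (183 + (-84 + 161))*(16785/109) = (183 + 77)*(16785/109) = 260*(16785/109) = 4364100/109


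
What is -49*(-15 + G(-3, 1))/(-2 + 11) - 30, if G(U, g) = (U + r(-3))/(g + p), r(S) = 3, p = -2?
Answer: 155/3 ≈ 51.667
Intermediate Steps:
G(U, g) = (3 + U)/(-2 + g) (G(U, g) = (U + 3)/(g - 2) = (3 + U)/(-2 + g))
-49*(-15 + G(-3, 1))/(-2 + 11) - 30 = -49*(-15 + (3 - 3)/(-2 + 1))/(-2 + 11) - 30 = -49*(-15 + 0/(-1))/9 - 30 = -49*(-15 - 1*0)/9 - 30 = -49*(-15 + 0)/9 - 30 = -(-735)/9 - 30 = -49*(-5/3) - 30 = 245/3 - 30 = 155/3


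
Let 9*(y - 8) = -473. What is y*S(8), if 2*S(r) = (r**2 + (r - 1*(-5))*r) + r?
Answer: -35288/9 ≈ -3920.9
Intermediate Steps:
y = -401/9 (y = 8 + (1/9)*(-473) = 8 - 473/9 = -401/9 ≈ -44.556)
S(r) = r/2 + r**2/2 + r*(5 + r)/2 (S(r) = ((r**2 + (r - 1*(-5))*r) + r)/2 = ((r**2 + (r + 5)*r) + r)/2 = ((r**2 + (5 + r)*r) + r)/2 = ((r**2 + r*(5 + r)) + r)/2 = (r + r**2 + r*(5 + r))/2 = r/2 + r**2/2 + r*(5 + r)/2)
y*S(8) = -3208*(3 + 8)/9 = -3208*11/9 = -401/9*88 = -35288/9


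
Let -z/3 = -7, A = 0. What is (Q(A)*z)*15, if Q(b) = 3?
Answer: 945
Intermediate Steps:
z = 21 (z = -3*(-7) = 21)
(Q(A)*z)*15 = (3*21)*15 = 63*15 = 945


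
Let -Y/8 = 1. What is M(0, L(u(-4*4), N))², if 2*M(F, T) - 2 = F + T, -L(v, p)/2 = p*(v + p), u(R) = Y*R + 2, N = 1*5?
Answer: 454276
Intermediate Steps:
Y = -8 (Y = -8*1 = -8)
N = 5
u(R) = 2 - 8*R (u(R) = -8*R + 2 = 2 - 8*R)
L(v, p) = -2*p*(p + v) (L(v, p) = -2*p*(v + p) = -2*p*(p + v))
M(F, T) = 1 + F/2 + T/2 (M(F, T) = 1 + (F + T)/2 = 1 + (F/2 + T/2) = 1 + F/2 + T/2)
M(0, L(u(-4*4), N))² = (1 + (½)*0 + (-2*5*(5 + (2 - (-32)*4)))/2)² = (1 + 0 + (-2*5*(5 + (2 - 8*(-16))))/2)² = (1 + 0 + (-2*5*(5 + (2 + 128)))/2)² = (1 + 0 + (-2*5*(5 + 130))/2)² = (1 + 0 + (-2*5*135)/2)² = (1 + 0 + (½)*(-1350))² = (1 + 0 - 675)² = (-674)² = 454276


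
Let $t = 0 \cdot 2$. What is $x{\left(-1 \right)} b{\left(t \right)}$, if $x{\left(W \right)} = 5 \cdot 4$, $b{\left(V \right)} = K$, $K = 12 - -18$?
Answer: $600$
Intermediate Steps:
$t = 0$
$K = 30$ ($K = 12 + 18 = 30$)
$b{\left(V \right)} = 30$
$x{\left(W \right)} = 20$
$x{\left(-1 \right)} b{\left(t \right)} = 20 \cdot 30 = 600$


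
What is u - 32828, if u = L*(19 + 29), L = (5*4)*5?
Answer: -28028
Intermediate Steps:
L = 100 (L = 20*5 = 100)
u = 4800 (u = 100*(19 + 29) = 100*48 = 4800)
u - 32828 = 4800 - 32828 = -28028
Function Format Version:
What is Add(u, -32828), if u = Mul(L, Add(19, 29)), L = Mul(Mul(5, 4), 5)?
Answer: -28028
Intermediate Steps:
L = 100 (L = Mul(20, 5) = 100)
u = 4800 (u = Mul(100, Add(19, 29)) = Mul(100, 48) = 4800)
Add(u, -32828) = Add(4800, -32828) = -28028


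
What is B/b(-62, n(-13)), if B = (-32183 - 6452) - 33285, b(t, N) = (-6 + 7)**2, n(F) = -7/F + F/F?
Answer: -71920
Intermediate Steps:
n(F) = 1 - 7/F (n(F) = -7/F + 1 = 1 - 7/F)
b(t, N) = 1 (b(t, N) = 1**2 = 1)
B = -71920 (B = -38635 - 33285 = -71920)
B/b(-62, n(-13)) = -71920/1 = -71920*1 = -71920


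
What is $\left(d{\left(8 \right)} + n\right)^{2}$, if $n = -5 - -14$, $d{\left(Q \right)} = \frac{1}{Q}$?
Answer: $\frac{5329}{64} \approx 83.266$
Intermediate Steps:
$n = 9$ ($n = -5 + 14 = 9$)
$\left(d{\left(8 \right)} + n\right)^{2} = \left(\frac{1}{8} + 9\right)^{2} = \left(\frac{73}{8}\right)^{2} = \frac{5329}{64}$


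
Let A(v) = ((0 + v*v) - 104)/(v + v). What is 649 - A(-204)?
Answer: 38288/51 ≈ 750.75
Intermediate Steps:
A(v) = (-104 + v²)/(2*v) (A(v) = ((0 + v²) - 104)/((2*v)) = (v² - 104)*(1/(2*v)) = (-104 + v²)*(1/(2*v)) = (-104 + v²)/(2*v))
649 - A(-204) = 649 - ((½)*(-204) - 52/(-204)) = 649 - (-102 - 52*(-1/204)) = 649 - (-102 + 13/51) = 649 - 1*(-5189/51) = 649 + 5189/51 = 38288/51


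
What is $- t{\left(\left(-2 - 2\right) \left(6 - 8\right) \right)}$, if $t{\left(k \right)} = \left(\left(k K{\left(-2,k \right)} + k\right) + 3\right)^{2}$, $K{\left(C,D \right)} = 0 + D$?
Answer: $-5625$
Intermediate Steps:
$K{\left(C,D \right)} = D$
$t{\left(k \right)} = \left(3 + k + k^{2}\right)^{2}$ ($t{\left(k \right)} = \left(\left(k k + k\right) + 3\right)^{2} = \left(\left(k^{2} + k\right) + 3\right)^{2} = \left(\left(k + k^{2}\right) + 3\right)^{2} = \left(3 + k + k^{2}\right)^{2}$)
$- t{\left(\left(-2 - 2\right) \left(6 - 8\right) \right)} = - \left(3 + \left(-2 - 2\right) \left(6 - 8\right) + \left(\left(-2 - 2\right) \left(6 - 8\right)\right)^{2}\right)^{2} = - \left(3 - 4 \left(6 - 8\right) + \left(- 4 \left(6 - 8\right)\right)^{2}\right)^{2} = - \left(3 - -8 + \left(\left(-4\right) \left(-2\right)\right)^{2}\right)^{2} = - \left(3 + 8 + 8^{2}\right)^{2} = - \left(3 + 8 + 64\right)^{2} = - 75^{2} = \left(-1\right) 5625 = -5625$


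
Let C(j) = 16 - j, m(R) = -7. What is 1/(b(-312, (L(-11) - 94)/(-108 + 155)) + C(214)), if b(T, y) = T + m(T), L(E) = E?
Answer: -1/517 ≈ -0.0019342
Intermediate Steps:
b(T, y) = -7 + T (b(T, y) = T - 7 = -7 + T)
1/(b(-312, (L(-11) - 94)/(-108 + 155)) + C(214)) = 1/((-7 - 312) + (16 - 1*214)) = 1/(-319 + (16 - 214)) = 1/(-319 - 198) = 1/(-517) = -1/517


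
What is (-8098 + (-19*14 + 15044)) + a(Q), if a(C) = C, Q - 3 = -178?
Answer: 6505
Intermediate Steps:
Q = -175 (Q = 3 - 178 = -175)
(-8098 + (-19*14 + 15044)) + a(Q) = (-8098 + (-19*14 + 15044)) - 175 = (-8098 + (-266 + 15044)) - 175 = (-8098 + 14778) - 175 = 6680 - 175 = 6505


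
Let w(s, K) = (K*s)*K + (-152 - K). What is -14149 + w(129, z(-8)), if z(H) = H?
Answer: -6037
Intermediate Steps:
w(s, K) = -152 - K + s*K² (w(s, K) = s*K² + (-152 - K) = -152 - K + s*K²)
-14149 + w(129, z(-8)) = -14149 + (-152 - 1*(-8) + 129*(-8)²) = -14149 + (-152 + 8 + 129*64) = -14149 + (-152 + 8 + 8256) = -14149 + 8112 = -6037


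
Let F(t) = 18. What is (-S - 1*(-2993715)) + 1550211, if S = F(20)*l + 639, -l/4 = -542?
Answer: 4504263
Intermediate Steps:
l = 2168 (l = -4*(-542) = 2168)
S = 39663 (S = 18*2168 + 639 = 39024 + 639 = 39663)
(-S - 1*(-2993715)) + 1550211 = (-1*39663 - 1*(-2993715)) + 1550211 = (-39663 + 2993715) + 1550211 = 2954052 + 1550211 = 4504263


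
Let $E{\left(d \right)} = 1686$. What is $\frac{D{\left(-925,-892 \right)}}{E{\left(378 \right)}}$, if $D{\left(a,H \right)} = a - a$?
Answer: $0$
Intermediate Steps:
$D{\left(a,H \right)} = 0$
$\frac{D{\left(-925,-892 \right)}}{E{\left(378 \right)}} = \frac{0}{1686} = 0 \cdot \frac{1}{1686} = 0$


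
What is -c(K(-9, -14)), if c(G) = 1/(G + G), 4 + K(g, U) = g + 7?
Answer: 1/12 ≈ 0.083333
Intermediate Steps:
K(g, U) = 3 + g (K(g, U) = -4 + (g + 7) = -4 + (7 + g) = 3 + g)
c(G) = 1/(2*G)
-c(K(-9, -14)) = -1/(2*(3 - 9)) = -1/(2*(-6)) = -(-1)/(2*6) = -1*(-1/12) = 1/12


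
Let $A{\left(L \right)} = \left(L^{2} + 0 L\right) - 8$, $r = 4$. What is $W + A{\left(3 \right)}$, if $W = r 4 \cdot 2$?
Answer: $33$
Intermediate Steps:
$W = 32$ ($W = 4 \cdot 4 \cdot 2 = 16 \cdot 2 = 32$)
$A{\left(L \right)} = -8 + L^{2}$ ($A{\left(L \right)} = \left(L^{2} + 0\right) - 8 = L^{2} - 8 = -8 + L^{2}$)
$W + A{\left(3 \right)} = 32 - \left(8 - 3^{2}\right) = 32 + \left(-8 + 9\right) = 32 + 1 = 33$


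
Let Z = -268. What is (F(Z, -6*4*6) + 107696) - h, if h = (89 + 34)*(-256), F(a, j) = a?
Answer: 138916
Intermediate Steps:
h = -31488 (h = 123*(-256) = -31488)
(F(Z, -6*4*6) + 107696) - h = (-268 + 107696) - 1*(-31488) = 107428 + 31488 = 138916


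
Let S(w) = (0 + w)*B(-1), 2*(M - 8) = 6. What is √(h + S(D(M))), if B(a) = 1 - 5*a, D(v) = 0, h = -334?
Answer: I*√334 ≈ 18.276*I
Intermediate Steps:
M = 11 (M = 8 + (½)*6 = 8 + 3 = 11)
S(w) = 6*w (S(w) = (0 + w)*(1 - 5*(-1)) = w*(1 + 5) = w*6 = 6*w)
√(h + S(D(M))) = √(-334 + 6*0) = √(-334 + 0) = √(-334) = I*√334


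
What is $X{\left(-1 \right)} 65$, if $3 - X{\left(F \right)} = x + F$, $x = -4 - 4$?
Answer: $780$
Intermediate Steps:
$x = -8$
$X{\left(F \right)} = 11 - F$ ($X{\left(F \right)} = 3 - \left(-8 + F\right) = 11 - F$)
$X{\left(-1 \right)} 65 = \left(11 - -1\right) 65 = \left(11 + 1\right) 65 = 12 \cdot 65 = 780$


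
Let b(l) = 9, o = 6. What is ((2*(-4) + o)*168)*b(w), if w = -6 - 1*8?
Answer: -3024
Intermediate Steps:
w = -14 (w = -6 - 8 = -14)
((2*(-4) + o)*168)*b(w) = ((2*(-4) + 6)*168)*9 = ((-8 + 6)*168)*9 = -2*168*9 = -336*9 = -3024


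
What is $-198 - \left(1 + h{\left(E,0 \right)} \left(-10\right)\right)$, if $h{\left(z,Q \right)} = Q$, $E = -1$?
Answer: $-199$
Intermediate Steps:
$-198 - \left(1 + h{\left(E,0 \right)} \left(-10\right)\right) = -198 - \left(1 + 0 \left(-10\right)\right) = -198 - \left(1 + 0\right) = -198 - 1 = -199$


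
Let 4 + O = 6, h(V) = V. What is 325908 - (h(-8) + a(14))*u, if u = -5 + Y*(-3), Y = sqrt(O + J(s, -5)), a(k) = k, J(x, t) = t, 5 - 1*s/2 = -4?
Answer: 325938 + 18*I*sqrt(3) ≈ 3.2594e+5 + 31.177*I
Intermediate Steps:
s = 18 (s = 10 - 2*(-4) = 10 + 8 = 18)
O = 2 (O = -4 + 6 = 2)
Y = I*sqrt(3) (Y = sqrt(2 - 5) = sqrt(-3) = I*sqrt(3) ≈ 1.732*I)
u = -5 - 3*I*sqrt(3) (u = -5 + (I*sqrt(3))*(-3) = -5 - 3*I*sqrt(3) ≈ -5.0 - 5.1962*I)
325908 - (h(-8) + a(14))*u = 325908 - (-8 + 14)*(-5 - 3*I*sqrt(3)) = 325908 - 6*(-5 - 3*I*sqrt(3)) = 325908 - (-30 - 18*I*sqrt(3)) = 325908 + (30 + 18*I*sqrt(3)) = 325938 + 18*I*sqrt(3)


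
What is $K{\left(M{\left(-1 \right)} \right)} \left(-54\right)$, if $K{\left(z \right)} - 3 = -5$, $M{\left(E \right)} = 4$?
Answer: $108$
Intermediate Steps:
$K{\left(z \right)} = -2$ ($K{\left(z \right)} = 3 - 5 = -2$)
$K{\left(M{\left(-1 \right)} \right)} \left(-54\right) = \left(-2\right) \left(-54\right) = 108$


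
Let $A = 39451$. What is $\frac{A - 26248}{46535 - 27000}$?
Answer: $\frac{13203}{19535} \approx 0.67586$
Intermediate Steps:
$\frac{A - 26248}{46535 - 27000} = \frac{39451 - 26248}{46535 - 27000} = \frac{13203}{19535}$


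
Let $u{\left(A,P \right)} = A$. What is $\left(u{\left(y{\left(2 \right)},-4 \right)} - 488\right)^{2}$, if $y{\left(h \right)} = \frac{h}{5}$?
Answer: $\frac{5943844}{25} \approx 2.3775 \cdot 10^{5}$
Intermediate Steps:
$y{\left(h \right)} = \frac{h}{5}$ ($y{\left(h \right)} = h \frac{1}{5} = \frac{h}{5}$)
$\left(u{\left(y{\left(2 \right)},-4 \right)} - 488\right)^{2} = \left(\frac{1}{5} \cdot 2 - 488\right)^{2} = \left(\frac{2}{5} - 488\right)^{2} = \left(- \frac{2438}{5}\right)^{2} = \frac{5943844}{25}$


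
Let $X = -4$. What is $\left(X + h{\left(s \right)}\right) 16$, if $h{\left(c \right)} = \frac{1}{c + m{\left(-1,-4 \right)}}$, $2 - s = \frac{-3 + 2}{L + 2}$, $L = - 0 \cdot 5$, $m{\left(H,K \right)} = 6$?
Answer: $- \frac{1056}{17} \approx -62.118$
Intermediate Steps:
$L = 0$ ($L = \left(-1\right) 0 = 0$)
$s = \frac{5}{2}$ ($s = 2 - \frac{-3 + 2}{0 + 2} = 2 - - \frac{1}{2} = 2 + \frac{1}{2} = \frac{5}{2} \approx 2.5$)
$h{\left(c \right)} = \frac{1}{6 + c}$ ($h{\left(c \right)} = \frac{1}{c + 6} = \frac{1}{6 + c}$)
$\left(X + h{\left(s \right)}\right) 16 = \left(-4 + \frac{1}{6 + \frac{5}{2}}\right) 16 = \left(-4 + \frac{1}{\frac{17}{2}}\right) 16 = \left(-4 + \frac{2}{17}\right) 16 = \left(- \frac{66}{17}\right) 16 = - \frac{1056}{17}$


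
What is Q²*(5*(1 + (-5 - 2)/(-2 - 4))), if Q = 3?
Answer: 195/2 ≈ 97.500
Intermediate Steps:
Q²*(5*(1 + (-5 - 2)/(-2 - 4))) = 3²*(5*(1 + (-5 - 2)/(-2 - 4))) = 9*(5*(1 - 7/(-6))) = 9*(5*(1 - 7*(-⅙))) = 9*(5*(1 + 7/6)) = 9*(5*(13/6)) = 9*(65/6) = 195/2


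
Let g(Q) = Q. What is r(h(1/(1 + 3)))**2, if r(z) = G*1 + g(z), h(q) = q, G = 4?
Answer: 289/16 ≈ 18.063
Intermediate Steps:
r(z) = 4 + z (r(z) = 4*1 + z = 4 + z)
r(h(1/(1 + 3)))**2 = (4 + 1/(1 + 3))**2 = (4 + 1/4)**2 = (17/4)**2 = 289/16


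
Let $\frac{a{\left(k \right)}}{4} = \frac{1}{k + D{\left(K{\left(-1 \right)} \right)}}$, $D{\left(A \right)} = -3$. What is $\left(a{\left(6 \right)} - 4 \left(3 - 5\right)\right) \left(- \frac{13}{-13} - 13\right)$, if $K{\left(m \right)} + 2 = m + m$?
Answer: $-112$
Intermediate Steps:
$K{\left(m \right)} = -2 + 2 m$ ($K{\left(m \right)} = -2 + \left(m + m\right) = -2 + 2 m$)
$a{\left(k \right)} = \frac{4}{-3 + k}$ ($a{\left(k \right)} = \frac{4}{k - 3} = \frac{4}{-3 + k}$)
$\left(a{\left(6 \right)} - 4 \left(3 - 5\right)\right) \left(- \frac{13}{-13} - 13\right) = \left(\frac{4}{-3 + 6} - 4 \left(3 - 5\right)\right) \left(- \frac{13}{-13} - 13\right) = \left(\frac{4}{3} - -8\right) \left(\left(-13\right) \left(- \frac{1}{13}\right) - 13\right) = \left(4 \cdot \frac{1}{3} + 8\right) \left(1 - 13\right) = \left(\frac{4}{3} + 8\right) \left(-12\right) = \frac{28}{3} \left(-12\right) = -112$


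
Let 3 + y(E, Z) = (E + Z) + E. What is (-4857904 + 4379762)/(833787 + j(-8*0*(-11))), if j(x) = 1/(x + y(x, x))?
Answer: -717213/1250680 ≈ -0.57346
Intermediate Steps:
y(E, Z) = -3 + Z + 2*E (y(E, Z) = -3 + ((E + Z) + E) = -3 + (Z + 2*E) = -3 + Z + 2*E)
j(x) = 1/(-3 + 4*x) (j(x) = 1/(x + (-3 + x + 2*x)) = 1/(x + (-3 + 3*x)) = 1/(-3 + 4*x))
(-4857904 + 4379762)/(833787 + j(-8*0*(-11))) = (-4857904 + 4379762)/(833787 + 1/(-3 + 4*(-8*0*(-11)))) = -478142/(833787 + 1/(-3 + 4*(0*(-11)))) = -478142/(833787 + 1/(-3 + 4*0)) = -478142/(833787 + 1/(-3 + 0)) = -478142/(833787 + 1/(-3)) = -478142/(833787 - ⅓) = -478142/2501360/3 = -478142*3/2501360 = -717213/1250680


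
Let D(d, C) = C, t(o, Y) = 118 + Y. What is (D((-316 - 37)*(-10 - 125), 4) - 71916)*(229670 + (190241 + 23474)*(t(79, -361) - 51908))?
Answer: 801475153766040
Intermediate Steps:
(D((-316 - 37)*(-10 - 125), 4) - 71916)*(229670 + (190241 + 23474)*(t(79, -361) - 51908)) = (4 - 71916)*(229670 + (190241 + 23474)*((118 - 361) - 51908)) = -71912*(229670 + 213715*(-243 - 51908)) = -71912*(229670 + 213715*(-52151)) = -71912*(229670 - 11145450965) = -71912*(-11145221295) = 801475153766040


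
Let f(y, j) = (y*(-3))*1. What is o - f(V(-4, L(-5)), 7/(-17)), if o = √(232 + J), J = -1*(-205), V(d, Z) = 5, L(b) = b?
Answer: 15 + √437 ≈ 35.905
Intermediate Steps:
J = 205
o = √437 (o = √(232 + 205) = √437 ≈ 20.905)
f(y, j) = -3*y (f(y, j) = -3*y*1 = -3*y)
o - f(V(-4, L(-5)), 7/(-17)) = √437 - (-3)*5 = √437 - 1*(-15) = √437 + 15 = 15 + √437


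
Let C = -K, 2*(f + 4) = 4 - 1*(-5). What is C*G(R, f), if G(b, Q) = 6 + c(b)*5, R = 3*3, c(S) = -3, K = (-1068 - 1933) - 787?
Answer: -34092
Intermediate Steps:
K = -3788 (K = -3001 - 787 = -3788)
f = ½ (f = -4 + (4 - 1*(-5))/2 = -4 + (4 + 5)/2 = -4 + (½)*9 = -4 + 9/2 = ½ ≈ 0.50000)
R = 9
G(b, Q) = -9 (G(b, Q) = 6 - 3*5 = 6 - 15 = -9)
C = 3788 (C = -1*(-3788) = 3788)
C*G(R, f) = 3788*(-9) = -34092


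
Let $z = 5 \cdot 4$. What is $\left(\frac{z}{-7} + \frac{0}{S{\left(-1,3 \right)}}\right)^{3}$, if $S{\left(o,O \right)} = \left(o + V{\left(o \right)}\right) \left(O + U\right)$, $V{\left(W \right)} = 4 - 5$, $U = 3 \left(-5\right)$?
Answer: $- \frac{8000}{343} \approx -23.324$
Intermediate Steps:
$U = -15$
$V{\left(W \right)} = -1$
$z = 20$
$S{\left(o,O \right)} = \left(-1 + o\right) \left(-15 + O\right)$ ($S{\left(o,O \right)} = \left(o - 1\right) \left(O - 15\right) = \left(-1 + o\right) \left(-15 + O\right)$)
$\left(\frac{z}{-7} + \frac{0}{S{\left(-1,3 \right)}}\right)^{3} = \left(\frac{20}{-7} + \frac{0}{15 - 3 - -15 + 3 \left(-1\right)}\right)^{3} = \left(20 \left(- \frac{1}{7}\right) + \frac{0}{15 - 3 + 15 - 3}\right)^{3} = \left(- \frac{20}{7} + \frac{0}{24}\right)^{3} = \left(- \frac{20}{7} + 0 \cdot \frac{1}{24}\right)^{3} = \left(- \frac{20}{7} + 0\right)^{3} = \left(- \frac{20}{7}\right)^{3} = - \frac{8000}{343}$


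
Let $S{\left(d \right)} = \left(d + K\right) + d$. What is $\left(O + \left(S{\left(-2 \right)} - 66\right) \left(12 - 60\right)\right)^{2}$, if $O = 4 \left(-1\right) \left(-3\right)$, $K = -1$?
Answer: $11696400$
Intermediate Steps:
$S{\left(d \right)} = -1 + 2 d$ ($S{\left(d \right)} = \left(d - 1\right) + d = \left(-1 + d\right) + d = -1 + 2 d$)
$O = 12$ ($O = \left(-4\right) \left(-3\right) = 12$)
$\left(O + \left(S{\left(-2 \right)} - 66\right) \left(12 - 60\right)\right)^{2} = \left(12 + \left(\left(-1 + 2 \left(-2\right)\right) - 66\right) \left(12 - 60\right)\right)^{2} = \left(12 + \left(\left(-1 - 4\right) - 66\right) \left(-48\right)\right)^{2} = \left(12 + \left(-5 - 66\right) \left(-48\right)\right)^{2} = \left(12 - -3408\right)^{2} = \left(12 + 3408\right)^{2} = 3420^{2} = 11696400$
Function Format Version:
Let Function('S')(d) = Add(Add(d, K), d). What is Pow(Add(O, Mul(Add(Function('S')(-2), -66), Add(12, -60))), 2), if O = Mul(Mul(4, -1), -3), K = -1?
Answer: 11696400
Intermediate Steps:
Function('S')(d) = Add(-1, Mul(2, d)) (Function('S')(d) = Add(Add(d, -1), d) = Add(Add(-1, d), d) = Add(-1, Mul(2, d)))
O = 12 (O = Mul(-4, -3) = 12)
Pow(Add(O, Mul(Add(Function('S')(-2), -66), Add(12, -60))), 2) = Pow(Add(12, Mul(Add(Add(-1, Mul(2, -2)), -66), Add(12, -60))), 2) = Pow(Add(12, Mul(Add(Add(-1, -4), -66), -48)), 2) = Pow(Add(12, Mul(Add(-5, -66), -48)), 2) = Pow(Add(12, Mul(-71, -48)), 2) = Pow(Add(12, 3408), 2) = Pow(3420, 2) = 11696400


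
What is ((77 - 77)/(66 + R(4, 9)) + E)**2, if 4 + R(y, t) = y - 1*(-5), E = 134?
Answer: 17956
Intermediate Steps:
R(y, t) = 1 + y (R(y, t) = -4 + (y - 1*(-5)) = -4 + (y + 5) = -4 + (5 + y) = 1 + y)
((77 - 77)/(66 + R(4, 9)) + E)**2 = ((77 - 77)/(66 + (1 + 4)) + 134)**2 = (0/(66 + 5) + 134)**2 = (0/71 + 134)**2 = (0*(1/71) + 134)**2 = (0 + 134)**2 = 134**2 = 17956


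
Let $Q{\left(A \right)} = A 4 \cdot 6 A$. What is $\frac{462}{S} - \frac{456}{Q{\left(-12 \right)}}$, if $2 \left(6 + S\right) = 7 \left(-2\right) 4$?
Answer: $- \frac{33587}{2448} \approx -13.72$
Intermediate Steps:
$Q{\left(A \right)} = 24 A^{2}$ ($Q{\left(A \right)} = 4 A 6 A = 24 A A = 24 A^{2}$)
$S = -34$ ($S = -6 + \frac{7 \left(-2\right) 4}{2} = -6 + \frac{\left(-14\right) 4}{2} = -6 + \frac{1}{2} \left(-56\right) = -6 - 28 = -34$)
$\frac{462}{S} - \frac{456}{Q{\left(-12 \right)}} = \frac{462}{-34} - \frac{456}{24 \left(-12\right)^{2}} = 462 \left(- \frac{1}{34}\right) - \frac{456}{24 \cdot 144} = - \frac{231}{17} - \frac{456}{3456} = - \frac{231}{17} - \frac{19}{144} = - \frac{33587}{2448}$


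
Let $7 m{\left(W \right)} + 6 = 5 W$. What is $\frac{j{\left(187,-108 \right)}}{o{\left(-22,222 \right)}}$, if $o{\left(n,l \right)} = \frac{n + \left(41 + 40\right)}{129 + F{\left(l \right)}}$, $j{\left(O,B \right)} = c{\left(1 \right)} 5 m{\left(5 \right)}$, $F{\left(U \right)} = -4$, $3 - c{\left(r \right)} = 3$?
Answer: $0$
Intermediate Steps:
$c{\left(r \right)} = 0$ ($c{\left(r \right)} = 3 - 3 = 0$)
$m{\left(W \right)} = - \frac{6}{7} + \frac{5 W}{7}$
$j{\left(O,B \right)} = 0$ ($j{\left(O,B \right)} = 0 \cdot 5 \left(- \frac{6}{7} + \frac{5}{7} \cdot 5\right) = 0 \left(- \frac{6}{7} + \frac{25}{7}\right) = 0 \cdot \frac{19}{7} = 0$)
$o{\left(n,l \right)} = \frac{81}{125} + \frac{n}{125}$ ($o{\left(n,l \right)} = \frac{n + \left(41 + 40\right)}{129 - 4} = \frac{n + 81}{125} = \left(81 + n\right) \frac{1}{125} = \frac{81}{125} + \frac{n}{125}$)
$\frac{j{\left(187,-108 \right)}}{o{\left(-22,222 \right)}} = \frac{0}{\frac{81}{125} + \frac{1}{125} \left(-22\right)} = \frac{0}{\frac{81}{125} - \frac{22}{125}} = \frac{0}{\frac{59}{125}} = 0 \cdot \frac{125}{59} = 0$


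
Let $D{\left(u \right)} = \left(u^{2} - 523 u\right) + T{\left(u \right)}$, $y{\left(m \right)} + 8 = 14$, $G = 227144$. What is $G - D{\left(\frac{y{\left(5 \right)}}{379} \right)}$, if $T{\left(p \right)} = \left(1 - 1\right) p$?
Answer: $\frac{32628380570}{143641} \approx 2.2715 \cdot 10^{5}$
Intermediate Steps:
$y{\left(m \right)} = 6$ ($y{\left(m \right)} = -8 + 14 = 6$)
$T{\left(p \right)} = 0$ ($T{\left(p \right)} = 0 p = 0$)
$D{\left(u \right)} = u^{2} - 523 u$ ($D{\left(u \right)} = \left(u^{2} - 523 u\right) + 0 = u^{2} - 523 u$)
$G - D{\left(\frac{y{\left(5 \right)}}{379} \right)} = 227144 - \frac{6}{379} \left(-523 + \frac{6}{379}\right) = 227144 - 6 \cdot \frac{1}{379} \left(-523 + 6 \cdot \frac{1}{379}\right) = 227144 - \frac{6 \left(-523 + \frac{6}{379}\right)}{379} = 227144 - \frac{6}{379} \left(- \frac{198211}{379}\right) = 227144 - - \frac{1189266}{143641} = 227144 + \frac{1189266}{143641} = \frac{32628380570}{143641}$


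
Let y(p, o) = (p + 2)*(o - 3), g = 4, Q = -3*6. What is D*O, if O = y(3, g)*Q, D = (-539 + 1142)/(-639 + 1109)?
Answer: -5427/47 ≈ -115.47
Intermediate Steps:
Q = -18
y(p, o) = (-3 + o)*(2 + p) (y(p, o) = (2 + p)*(-3 + o) = (-3 + o)*(2 + p))
D = 603/470 ≈ 1.2830
O = -90 (O = (-6 - 3*3 + 2*4 + 4*3)*(-18) = (-6 - 9 + 8 + 12)*(-18) = 5*(-18) = -90)
D*O = (603/470)*(-90) = -5427/47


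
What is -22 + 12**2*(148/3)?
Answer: 7082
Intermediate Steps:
-22 + 12**2*(148/3) = -22 + 144*(148*(1/3)) = -22 + 144*(148/3) = -22 + 7104 = 7082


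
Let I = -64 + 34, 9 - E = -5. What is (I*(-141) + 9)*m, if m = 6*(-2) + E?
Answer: 8478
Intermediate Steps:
E = 14 (E = 9 - 1*(-5) = 9 + 5 = 14)
m = 2 (m = 6*(-2) + 14 = -12 + 14 = 2)
I = -30
(I*(-141) + 9)*m = (-30*(-141) + 9)*2 = (4230 + 9)*2 = 4239*2 = 8478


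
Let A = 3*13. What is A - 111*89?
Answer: -9840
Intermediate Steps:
A = 39
A - 111*89 = 39 - 111*89 = 39 - 9879 = -9840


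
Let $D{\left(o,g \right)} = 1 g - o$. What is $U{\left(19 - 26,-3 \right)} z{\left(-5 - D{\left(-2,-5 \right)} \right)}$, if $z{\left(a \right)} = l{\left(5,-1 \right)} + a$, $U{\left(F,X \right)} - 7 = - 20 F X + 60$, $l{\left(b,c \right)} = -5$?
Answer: $2471$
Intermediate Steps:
$D{\left(o,g \right)} = g - o$
$U{\left(F,X \right)} = 67 - 20 F X$ ($U{\left(F,X \right)} = 7 + \left(- 20 F X + 60\right) = 7 - \left(-60 + 20 F X\right) = 67 - 20 F X$)
$z{\left(a \right)} = -5 + a$
$U{\left(19 - 26,-3 \right)} z{\left(-5 - D{\left(-2,-5 \right)} \right)} = \left(67 - 20 \left(19 - 26\right) \left(-3\right)\right) \left(-5 - 2\right) = \left(67 - \left(-140\right) \left(-3\right)\right) \left(-5 - 2\right) = \left(67 - 420\right) \left(-5 - 2\right) = - 353 \left(-5 + \left(-5 + 3\right)\right) = - 353 \left(-5 - 2\right) = \left(-353\right) \left(-7\right) = 2471$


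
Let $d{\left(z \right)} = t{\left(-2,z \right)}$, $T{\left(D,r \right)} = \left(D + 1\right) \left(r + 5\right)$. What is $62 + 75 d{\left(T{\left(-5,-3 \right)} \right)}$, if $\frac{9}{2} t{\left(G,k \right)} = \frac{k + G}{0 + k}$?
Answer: $\frac{497}{6} \approx 82.833$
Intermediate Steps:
$T{\left(D,r \right)} = \left(1 + D\right) \left(5 + r\right)$
$t{\left(G,k \right)} = \frac{2 \left(G + k\right)}{9 k}$ ($t{\left(G,k \right)} = \frac{2 \frac{k + G}{0 + k}}{9} = \frac{2 \frac{G + k}{k}}{9} = \frac{2 \left(G + k\right)}{9 k}$)
$d{\left(z \right)} = \frac{2 \left(-2 + z\right)}{9 z}$
$62 + 75 d{\left(T{\left(-5,-3 \right)} \right)} = 62 + 75 \frac{2 \left(-2 + \left(5 - 3 + 5 \left(-5\right) - -15\right)\right)}{9 \left(5 - 3 + 5 \left(-5\right) - -15\right)} = 62 + 75 \frac{2 \left(-2 + \left(5 - 3 - 25 + 15\right)\right)}{9 \left(5 - 3 - 25 + 15\right)} = 62 + 75 \frac{2 \left(-2 - 8\right)}{9 \left(-8\right)} = 62 + 75 \cdot \frac{2}{9} \left(- \frac{1}{8}\right) \left(-10\right) = 62 + 75 \cdot \frac{5}{18} = 62 + \frac{125}{6} = \frac{497}{6}$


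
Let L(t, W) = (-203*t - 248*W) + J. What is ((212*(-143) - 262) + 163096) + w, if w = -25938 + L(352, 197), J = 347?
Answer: -13385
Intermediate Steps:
L(t, W) = 347 - 248*W - 203*t (L(t, W) = (-203*t - 248*W) + 347 = (-248*W - 203*t) + 347 = 347 - 248*W - 203*t)
w = -145903 (w = -25938 + (347 - 248*197 - 203*352) = -25938 + (347 - 48856 - 71456) = -25938 - 119965 = -145903)
((212*(-143) - 262) + 163096) + w = ((212*(-143) - 262) + 163096) - 145903 = ((-30316 - 262) + 163096) - 145903 = (-30578 + 163096) - 145903 = 132518 - 145903 = -13385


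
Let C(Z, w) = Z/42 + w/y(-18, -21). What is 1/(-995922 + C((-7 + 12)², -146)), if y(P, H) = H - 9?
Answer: -210/209142473 ≈ -1.0041e-6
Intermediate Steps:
y(P, H) = -9 + H
C(Z, w) = -w/30 + Z/42 (C(Z, w) = Z/42 + w/(-9 - 21) = Z*(1/42) + w/(-30) = Z/42 + w*(-1/30) = Z/42 - w/30 = -w/30 + Z/42)
1/(-995922 + C((-7 + 12)², -146)) = 1/(-995922 + (-1/30*(-146) + (-7 + 12)²/42)) = 1/(-995922 + (73/15 + (1/42)*5²)) = 1/(-995922 + (73/15 + (1/42)*25)) = 1/(-995922 + (73/15 + 25/42)) = 1/(-995922 + 1147/210) = 1/(-209142473/210) = -210/209142473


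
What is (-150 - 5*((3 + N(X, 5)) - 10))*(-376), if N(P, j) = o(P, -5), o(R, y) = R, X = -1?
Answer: 41360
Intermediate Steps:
N(P, j) = P
(-150 - 5*((3 + N(X, 5)) - 10))*(-376) = (-150 - 5*((3 - 1) - 10))*(-376) = (-150 - 5*(2 - 10))*(-376) = (-150 - 5*(-8))*(-376) = (-150 + 40)*(-376) = -110*(-376) = 41360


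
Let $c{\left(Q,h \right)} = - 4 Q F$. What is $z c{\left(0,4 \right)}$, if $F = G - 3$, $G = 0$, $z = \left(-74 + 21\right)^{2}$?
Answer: $0$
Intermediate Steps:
$z = 2809$ ($z = \left(-53\right)^{2} = 2809$)
$F = -3$ ($F = 0 - 3 = -3$)
$c{\left(Q,h \right)} = 12 Q$ ($c{\left(Q,h \right)} = - 4 Q \left(-3\right) = 12 Q$)
$z c{\left(0,4 \right)} = 2809 \cdot 12 \cdot 0 = 2809 \cdot 0 = 0$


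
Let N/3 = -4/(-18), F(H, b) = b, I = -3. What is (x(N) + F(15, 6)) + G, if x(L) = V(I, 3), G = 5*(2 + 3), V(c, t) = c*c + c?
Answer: 37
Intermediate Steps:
V(c, t) = c + c**2 (V(c, t) = c**2 + c = c + c**2)
G = 25 (G = 5*5 = 25)
N = 2/3 (N = 3*(-4/(-18)) = 3*(-4*(-1/18)) = 3*(2/9) = 2/3 ≈ 0.66667)
x(L) = 6 (x(L) = -3*(1 - 3) = -3*(-2) = 6)
(x(N) + F(15, 6)) + G = (6 + 6) + 25 = 12 + 25 = 37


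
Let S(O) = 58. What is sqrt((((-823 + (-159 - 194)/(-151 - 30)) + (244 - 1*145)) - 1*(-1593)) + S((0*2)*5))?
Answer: 2*sqrt(7608335)/181 ≈ 30.479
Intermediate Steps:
sqrt((((-823 + (-159 - 194)/(-151 - 30)) + (244 - 1*145)) - 1*(-1593)) + S((0*2)*5)) = sqrt((((-823 + (-159 - 194)/(-151 - 30)) + (244 - 1*145)) - 1*(-1593)) + 58) = sqrt((((-823 - 353/(-181)) + (244 - 145)) + 1593) + 58) = sqrt((((-823 - 353*(-1/181)) + 99) + 1593) + 58) = sqrt((((-823 + 353/181) + 99) + 1593) + 58) = sqrt(((-148610/181 + 99) + 1593) + 58) = sqrt((-130691/181 + 1593) + 58) = sqrt(157642/181 + 58) = sqrt(168140/181) = 2*sqrt(7608335)/181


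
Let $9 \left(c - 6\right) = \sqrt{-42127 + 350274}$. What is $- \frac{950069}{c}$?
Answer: $\frac{461733534}{305231} - \frac{8550621 \sqrt{308147}}{305231} \approx -14038.0$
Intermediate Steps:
$c = 6 + \frac{\sqrt{308147}}{9}$ ($c = 6 + \frac{\sqrt{-42127 + 350274}}{9} = 6 + \frac{\sqrt{308147}}{9} \approx 67.679$)
$- \frac{950069}{c} = - \frac{950069}{6 + \frac{\sqrt{308147}}{9}}$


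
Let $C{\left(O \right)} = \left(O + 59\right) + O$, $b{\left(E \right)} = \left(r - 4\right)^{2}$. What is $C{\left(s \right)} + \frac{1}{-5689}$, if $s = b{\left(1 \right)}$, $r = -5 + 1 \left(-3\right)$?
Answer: $\frac{1974082}{5689} \approx 347.0$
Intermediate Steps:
$r = -8$ ($r = -5 - 3 = -8$)
$b{\left(E \right)} = 144$ ($b{\left(E \right)} = \left(-8 - 4\right)^{2} = \left(-12\right)^{2} = 144$)
$s = 144$
$C{\left(O \right)} = 59 + 2 O$ ($C{\left(O \right)} = \left(59 + O\right) + O = 59 + 2 O$)
$C{\left(s \right)} + \frac{1}{-5689} = \left(59 + 2 \cdot 144\right) + \frac{1}{-5689} = \left(59 + 288\right) - \frac{1}{5689} = 347 - \frac{1}{5689} = \frac{1974082}{5689}$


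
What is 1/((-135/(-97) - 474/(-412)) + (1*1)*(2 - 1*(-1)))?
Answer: 19982/110745 ≈ 0.18043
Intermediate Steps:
1/((-135/(-97) - 474/(-412)) + (1*1)*(2 - 1*(-1))) = 1/((-135*(-1/97) - 474*(-1/412)) + 1*(2 + 1)) = 1/((135/97 + 237/206) + 1*3) = 1/(50799/19982 + 3) = 1/(110745/19982) = 19982/110745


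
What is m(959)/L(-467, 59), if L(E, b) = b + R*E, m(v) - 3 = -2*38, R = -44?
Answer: -73/20607 ≈ -0.0035425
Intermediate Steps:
m(v) = -73 (m(v) = 3 - 2*38 = 3 - 76 = -73)
L(E, b) = b - 44*E
m(959)/L(-467, 59) = -73/(59 - 44*(-467)) = -73/(59 + 20548) = -73/20607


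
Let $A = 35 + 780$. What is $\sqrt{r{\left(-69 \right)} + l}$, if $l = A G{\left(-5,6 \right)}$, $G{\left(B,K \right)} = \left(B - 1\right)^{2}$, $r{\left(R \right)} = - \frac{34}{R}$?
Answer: $\frac{\sqrt{139690086}}{69} \approx 171.29$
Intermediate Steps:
$A = 815$
$G{\left(B,K \right)} = \left(-1 + B\right)^{2}$
$l = 29340$ ($l = 815 \left(-1 - 5\right)^{2} = 815 \left(-6\right)^{2} = 815 \cdot 36 = 29340$)
$\sqrt{r{\left(-69 \right)} + l} = \sqrt{- \frac{34}{-69} + 29340} = \sqrt{\left(-34\right) \left(- \frac{1}{69}\right) + 29340} = \sqrt{\frac{34}{69} + 29340} = \sqrt{\frac{2024494}{69}} = \frac{\sqrt{139690086}}{69}$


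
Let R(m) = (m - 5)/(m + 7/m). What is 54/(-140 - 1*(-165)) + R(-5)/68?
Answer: 59377/27200 ≈ 2.1830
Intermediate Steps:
R(m) = (-5 + m)/(m + 7/m)
54/(-140 - 1*(-165)) + R(-5)/68 = 54/(-140 - 1*(-165)) - 5*(-5 - 5)/(7 + (-5)²)/68 = 54/(-140 + 165) - 5*(-10)/(7 + 25)*(1/68) = 54/25 - 5*(-10)/32*(1/68) = 54*(1/25) - 5*1/32*(-10)*(1/68) = 54/25 + (25/16)*(1/68) = 54/25 + 25/1088 = 59377/27200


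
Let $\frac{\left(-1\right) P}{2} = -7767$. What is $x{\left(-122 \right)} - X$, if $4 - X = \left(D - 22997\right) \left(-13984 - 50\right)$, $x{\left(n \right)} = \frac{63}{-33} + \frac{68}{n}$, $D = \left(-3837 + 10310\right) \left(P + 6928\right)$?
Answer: $- \frac{1368955483120945}{671} \approx -2.0402 \cdot 10^{12}$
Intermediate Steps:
$P = 15534$ ($P = \left(-2\right) \left(-7767\right) = 15534$)
$D = 145396526$ ($D = \left(-3837 + 10310\right) \left(15534 + 6928\right) = 6473 \cdot 22462 = 145396526$)
$x{\left(n \right)} = - \frac{21}{11} + \frac{68}{n}$ ($x{\left(n \right)} = 63 \left(- \frac{1}{33}\right) + \frac{68}{n} = - \frac{21}{11} + \frac{68}{n}$)
$X = 2040172105990$ ($X = 4 - \left(145396526 - 22997\right) \left(-13984 - 50\right) = 4 - 145373529 \left(-14034\right) = 4 - -2040172105986 = 4 + 2040172105986 = 2040172105990$)
$x{\left(-122 \right)} - X = \left(- \frac{21}{11} + \frac{68}{-122}\right) - 2040172105990 = \left(- \frac{21}{11} + 68 \left(- \frac{1}{122}\right)\right) - 2040172105990 = \left(- \frac{21}{11} - \frac{34}{61}\right) - 2040172105990 = - \frac{1655}{671} - 2040172105990 = - \frac{1368955483120945}{671}$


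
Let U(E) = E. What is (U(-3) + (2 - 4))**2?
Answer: 25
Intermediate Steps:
(U(-3) + (2 - 4))**2 = (-3 + (2 - 4))**2 = (-3 - 2)**2 = (-5)**2 = 25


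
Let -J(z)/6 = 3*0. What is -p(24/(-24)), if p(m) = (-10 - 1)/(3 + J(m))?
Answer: 11/3 ≈ 3.6667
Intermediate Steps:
J(z) = 0 (J(z) = -18*0 = -6*0 = 0)
p(m) = -11/3 (p(m) = (-10 - 1)/(3 + 0) = -11/3)
-p(24/(-24)) = -1*(-11/3) = 11/3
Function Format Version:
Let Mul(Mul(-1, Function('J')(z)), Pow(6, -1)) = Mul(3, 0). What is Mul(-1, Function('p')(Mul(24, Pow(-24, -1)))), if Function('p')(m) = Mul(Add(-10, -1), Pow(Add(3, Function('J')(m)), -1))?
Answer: Rational(11, 3) ≈ 3.6667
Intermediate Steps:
Function('J')(z) = 0 (Function('J')(z) = Mul(-6, Mul(3, 0)) = Mul(-6, 0) = 0)
Function('p')(m) = Rational(-11, 3) (Function('p')(m) = Mul(Add(-10, -1), Pow(Add(3, 0), -1)) = Mul(-11, Pow(3, -1)) = Mul(-11, Rational(1, 3)) = Rational(-11, 3))
Mul(-1, Function('p')(Mul(24, Pow(-24, -1)))) = Mul(-1, Rational(-11, 3)) = Rational(11, 3)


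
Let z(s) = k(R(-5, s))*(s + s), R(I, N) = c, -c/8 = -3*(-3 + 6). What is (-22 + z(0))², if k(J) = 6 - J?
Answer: 484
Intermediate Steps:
c = 72 (c = -(-24)*(-3 + 6) = -(-24)*3 = -8*(-9) = 72)
R(I, N) = 72
z(s) = -132*s (z(s) = (6 - 1*72)*(s + s) = (6 - 72)*(2*s) = -132*s)
(-22 + z(0))² = (-22 - 132*0)² = (-22 + 0)² = (-22)² = 484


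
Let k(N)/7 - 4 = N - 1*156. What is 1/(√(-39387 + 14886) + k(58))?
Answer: -658/457465 - I*√24501/457465 ≈ -0.0014384 - 0.00034216*I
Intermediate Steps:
k(N) = -1064 + 7*N (k(N) = 28 + 7*(N - 1*156) = 28 + 7*(N - 156) = 28 + 7*(-156 + N) = 28 + (-1092 + 7*N) = -1064 + 7*N)
1/(√(-39387 + 14886) + k(58)) = 1/(√(-39387 + 14886) + (-1064 + 7*58)) = 1/(√(-24501) + (-1064 + 406)) = 1/(I*√24501 - 658) = 1/(-658 + I*√24501)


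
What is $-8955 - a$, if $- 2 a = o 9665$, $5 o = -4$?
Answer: $-12821$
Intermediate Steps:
$o = - \frac{4}{5}$ ($o = \frac{1}{5} \left(-4\right) = - \frac{4}{5} \approx -0.8$)
$a = 3866$ ($a = - \frac{\left(- \frac{4}{5}\right) 9665}{2} = \left(- \frac{1}{2}\right) \left(-7732\right) = 3866$)
$-8955 - a = -8955 - 3866 = -12821$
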